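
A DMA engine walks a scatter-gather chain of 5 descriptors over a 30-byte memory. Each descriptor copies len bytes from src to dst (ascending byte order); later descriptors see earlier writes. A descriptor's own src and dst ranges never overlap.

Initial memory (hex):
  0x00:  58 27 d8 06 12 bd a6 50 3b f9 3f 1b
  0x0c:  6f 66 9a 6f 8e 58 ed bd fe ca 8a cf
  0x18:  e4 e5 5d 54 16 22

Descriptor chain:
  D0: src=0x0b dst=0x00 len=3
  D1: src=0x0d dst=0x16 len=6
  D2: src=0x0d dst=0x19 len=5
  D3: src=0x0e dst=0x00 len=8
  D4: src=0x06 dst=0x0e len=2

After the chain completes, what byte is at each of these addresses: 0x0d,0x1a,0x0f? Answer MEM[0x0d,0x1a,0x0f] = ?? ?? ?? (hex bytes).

D0: mem[0x00..0x02] <- [1b 6f 66]
D1: mem[0x16..0x1b] <- [66 9a 6f 8e 58 ed]
D2: mem[0x19..0x1d] <- [66 9a 6f 8e 58]
D3: mem[0x00..0x07] <- [9a 6f 8e 58 ed bd fe ca]
D4: mem[0x0e..0x0f] <- [fe ca]
query mem[0x0d]=0x66, mem[0x1a]=0x9a, mem[0x0f]=0xca

MEM[0x0d,0x1a,0x0f] = 66 9a ca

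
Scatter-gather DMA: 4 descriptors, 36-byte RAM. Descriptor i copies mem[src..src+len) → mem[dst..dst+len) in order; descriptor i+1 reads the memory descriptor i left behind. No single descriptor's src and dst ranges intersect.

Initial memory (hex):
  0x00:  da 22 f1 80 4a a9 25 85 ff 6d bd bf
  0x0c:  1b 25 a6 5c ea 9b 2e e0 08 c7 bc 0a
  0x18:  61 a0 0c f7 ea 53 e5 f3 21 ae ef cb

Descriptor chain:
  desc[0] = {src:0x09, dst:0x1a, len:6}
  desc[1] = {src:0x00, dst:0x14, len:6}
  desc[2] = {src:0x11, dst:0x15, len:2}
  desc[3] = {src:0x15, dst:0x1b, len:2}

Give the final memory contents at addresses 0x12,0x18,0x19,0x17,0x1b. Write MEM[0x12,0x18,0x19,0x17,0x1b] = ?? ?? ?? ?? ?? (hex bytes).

[0] 0x09->0x1a len=6 : 6d bd bf 1b 25 a6
[1] 0x00->0x14 len=6 : da 22 f1 80 4a a9
[2] 0x11->0x15 len=2 : 9b 2e
[3] 0x15->0x1b len=2 : 9b 2e
query mem[0x12]=0x2e, mem[0x18]=0x4a, mem[0x19]=0xa9, mem[0x17]=0x80, mem[0x1b]=0x9b

MEM[0x12,0x18,0x19,0x17,0x1b] = 2e 4a a9 80 9b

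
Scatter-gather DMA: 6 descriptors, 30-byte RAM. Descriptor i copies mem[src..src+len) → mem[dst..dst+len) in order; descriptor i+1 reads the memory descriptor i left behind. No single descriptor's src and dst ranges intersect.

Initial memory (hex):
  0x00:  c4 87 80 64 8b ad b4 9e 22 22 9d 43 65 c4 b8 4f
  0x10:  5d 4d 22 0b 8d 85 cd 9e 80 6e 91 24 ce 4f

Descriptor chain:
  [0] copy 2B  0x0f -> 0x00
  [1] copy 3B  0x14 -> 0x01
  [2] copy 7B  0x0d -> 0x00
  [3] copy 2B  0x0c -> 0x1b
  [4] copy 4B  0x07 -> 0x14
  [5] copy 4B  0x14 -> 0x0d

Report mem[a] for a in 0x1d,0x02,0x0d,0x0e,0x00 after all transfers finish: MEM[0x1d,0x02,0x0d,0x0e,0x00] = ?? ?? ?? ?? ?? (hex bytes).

MEM[0x1d,0x02,0x0d,0x0e,0x00] = 4f 4f 9e 22 c4

D0: mem[0x00..0x01] <- [4f 5d]
D1: mem[0x01..0x03] <- [8d 85 cd]
D2: mem[0x00..0x06] <- [c4 b8 4f 5d 4d 22 0b]
D3: mem[0x1b..0x1c] <- [65 c4]
D4: mem[0x14..0x17] <- [9e 22 22 9d]
D5: mem[0x0d..0x10] <- [9e 22 22 9d]
query mem[0x1d]=0x4f, mem[0x02]=0x4f, mem[0x0d]=0x9e, mem[0x0e]=0x22, mem[0x00]=0xc4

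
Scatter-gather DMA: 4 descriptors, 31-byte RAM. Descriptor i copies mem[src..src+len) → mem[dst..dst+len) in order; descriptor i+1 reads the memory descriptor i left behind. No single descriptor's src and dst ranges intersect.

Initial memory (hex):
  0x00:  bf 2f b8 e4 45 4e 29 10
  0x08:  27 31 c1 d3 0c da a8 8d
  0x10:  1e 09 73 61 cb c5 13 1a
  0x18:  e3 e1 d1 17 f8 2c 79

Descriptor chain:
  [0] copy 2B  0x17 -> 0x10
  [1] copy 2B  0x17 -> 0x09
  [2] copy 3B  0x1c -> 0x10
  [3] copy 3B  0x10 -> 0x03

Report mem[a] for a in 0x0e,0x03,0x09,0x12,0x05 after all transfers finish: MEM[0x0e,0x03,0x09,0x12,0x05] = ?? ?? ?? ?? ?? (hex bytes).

  after D0: wrote 2B at 0x10 = 1ae3
  after D1: wrote 2B at 0x09 = 1ae3
  after D2: wrote 3B at 0x10 = f82c79
  after D3: wrote 3B at 0x03 = f82c79
query mem[0x0e]=0xa8, mem[0x03]=0xf8, mem[0x09]=0x1a, mem[0x12]=0x79, mem[0x05]=0x79

MEM[0x0e,0x03,0x09,0x12,0x05] = a8 f8 1a 79 79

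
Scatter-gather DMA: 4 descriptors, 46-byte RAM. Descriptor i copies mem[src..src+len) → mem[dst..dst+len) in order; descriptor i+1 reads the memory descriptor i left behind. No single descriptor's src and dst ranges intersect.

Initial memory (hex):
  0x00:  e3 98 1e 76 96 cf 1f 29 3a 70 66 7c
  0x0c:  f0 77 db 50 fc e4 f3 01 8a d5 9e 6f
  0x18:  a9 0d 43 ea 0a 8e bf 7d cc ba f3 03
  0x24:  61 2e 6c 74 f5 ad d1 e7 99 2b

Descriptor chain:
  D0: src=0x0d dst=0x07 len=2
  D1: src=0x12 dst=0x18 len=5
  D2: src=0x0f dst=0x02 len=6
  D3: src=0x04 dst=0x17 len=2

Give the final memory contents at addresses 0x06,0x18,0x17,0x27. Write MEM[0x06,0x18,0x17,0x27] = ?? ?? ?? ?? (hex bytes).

MEM[0x06,0x18,0x17,0x27] = 01 f3 e4 74

  after D0: wrote 2B at 0x07 = 77db
  after D1: wrote 5B at 0x18 = f3018ad59e
  after D2: wrote 6B at 0x02 = 50fce4f3018a
  after D3: wrote 2B at 0x17 = e4f3
query mem[0x06]=0x01, mem[0x18]=0xf3, mem[0x17]=0xe4, mem[0x27]=0x74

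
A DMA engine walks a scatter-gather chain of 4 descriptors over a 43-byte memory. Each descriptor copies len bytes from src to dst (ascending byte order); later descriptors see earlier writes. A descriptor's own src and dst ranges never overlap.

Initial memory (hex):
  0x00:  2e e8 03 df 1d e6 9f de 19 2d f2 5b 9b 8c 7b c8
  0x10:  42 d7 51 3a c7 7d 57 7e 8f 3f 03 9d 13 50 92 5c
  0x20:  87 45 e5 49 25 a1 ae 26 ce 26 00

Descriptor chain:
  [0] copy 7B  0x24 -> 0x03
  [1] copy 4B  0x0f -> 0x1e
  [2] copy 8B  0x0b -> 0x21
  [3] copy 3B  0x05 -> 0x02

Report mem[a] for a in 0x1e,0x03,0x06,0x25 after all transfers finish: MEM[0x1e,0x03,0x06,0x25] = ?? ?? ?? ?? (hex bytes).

#0 dst[0x03+7] := {0x25,0xa1,0xae,0x26,0xce,0x26,0x00}
#1 dst[0x1e+4] := {0xc8,0x42,0xd7,0x51}
#2 dst[0x21+8] := {0x5b,0x9b,0x8c,0x7b,0xc8,0x42,0xd7,0x51}
#3 dst[0x02+3] := {0xae,0x26,0xce}
query mem[0x1e]=0xc8, mem[0x03]=0x26, mem[0x06]=0x26, mem[0x25]=0xc8

MEM[0x1e,0x03,0x06,0x25] = c8 26 26 c8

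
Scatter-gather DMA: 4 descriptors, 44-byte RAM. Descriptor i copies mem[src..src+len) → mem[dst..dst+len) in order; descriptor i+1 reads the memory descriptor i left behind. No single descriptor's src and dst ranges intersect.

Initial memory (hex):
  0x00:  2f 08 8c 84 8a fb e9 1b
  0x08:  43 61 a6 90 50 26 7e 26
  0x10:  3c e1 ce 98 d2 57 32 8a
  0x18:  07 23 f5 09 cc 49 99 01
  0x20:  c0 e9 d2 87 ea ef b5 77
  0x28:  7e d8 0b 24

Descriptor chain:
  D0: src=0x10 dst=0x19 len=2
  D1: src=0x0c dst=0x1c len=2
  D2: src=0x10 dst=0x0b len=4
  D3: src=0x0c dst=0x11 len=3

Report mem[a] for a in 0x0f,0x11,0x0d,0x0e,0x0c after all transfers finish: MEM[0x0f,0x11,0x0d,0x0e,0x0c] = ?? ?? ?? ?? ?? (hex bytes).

MEM[0x0f,0x11,0x0d,0x0e,0x0c] = 26 e1 ce 98 e1

  after D0: wrote 2B at 0x19 = 3ce1
  after D1: wrote 2B at 0x1c = 5026
  after D2: wrote 4B at 0x0b = 3ce1ce98
  after D3: wrote 3B at 0x11 = e1ce98
query mem[0x0f]=0x26, mem[0x11]=0xe1, mem[0x0d]=0xce, mem[0x0e]=0x98, mem[0x0c]=0xe1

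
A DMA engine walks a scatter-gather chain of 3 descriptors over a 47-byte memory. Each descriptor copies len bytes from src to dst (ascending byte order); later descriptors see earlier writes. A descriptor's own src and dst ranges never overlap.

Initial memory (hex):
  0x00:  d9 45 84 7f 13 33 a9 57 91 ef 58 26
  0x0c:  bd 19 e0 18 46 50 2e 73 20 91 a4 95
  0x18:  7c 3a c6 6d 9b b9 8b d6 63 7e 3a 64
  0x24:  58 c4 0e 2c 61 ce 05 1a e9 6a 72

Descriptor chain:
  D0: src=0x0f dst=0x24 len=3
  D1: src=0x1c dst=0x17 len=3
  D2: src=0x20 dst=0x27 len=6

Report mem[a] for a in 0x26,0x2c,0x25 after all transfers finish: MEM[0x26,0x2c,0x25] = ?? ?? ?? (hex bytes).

D0: mem[0x24..0x26] <- [18 46 50]
D1: mem[0x17..0x19] <- [9b b9 8b]
D2: mem[0x27..0x2c] <- [63 7e 3a 64 18 46]
query mem[0x26]=0x50, mem[0x2c]=0x46, mem[0x25]=0x46

MEM[0x26,0x2c,0x25] = 50 46 46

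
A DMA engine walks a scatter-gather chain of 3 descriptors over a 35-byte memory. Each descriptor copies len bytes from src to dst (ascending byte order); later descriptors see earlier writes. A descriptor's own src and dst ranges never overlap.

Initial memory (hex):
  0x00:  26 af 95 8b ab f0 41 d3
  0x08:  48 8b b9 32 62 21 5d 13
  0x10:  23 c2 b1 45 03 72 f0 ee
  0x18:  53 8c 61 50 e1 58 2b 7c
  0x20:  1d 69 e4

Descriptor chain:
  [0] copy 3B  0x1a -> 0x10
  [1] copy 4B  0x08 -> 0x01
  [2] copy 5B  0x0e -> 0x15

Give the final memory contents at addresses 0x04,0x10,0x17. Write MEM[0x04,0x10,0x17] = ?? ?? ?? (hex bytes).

[0] 0x1a->0x10 len=3 : 61 50 e1
[1] 0x08->0x01 len=4 : 48 8b b9 32
[2] 0x0e->0x15 len=5 : 5d 13 61 50 e1
query mem[0x04]=0x32, mem[0x10]=0x61, mem[0x17]=0x61

MEM[0x04,0x10,0x17] = 32 61 61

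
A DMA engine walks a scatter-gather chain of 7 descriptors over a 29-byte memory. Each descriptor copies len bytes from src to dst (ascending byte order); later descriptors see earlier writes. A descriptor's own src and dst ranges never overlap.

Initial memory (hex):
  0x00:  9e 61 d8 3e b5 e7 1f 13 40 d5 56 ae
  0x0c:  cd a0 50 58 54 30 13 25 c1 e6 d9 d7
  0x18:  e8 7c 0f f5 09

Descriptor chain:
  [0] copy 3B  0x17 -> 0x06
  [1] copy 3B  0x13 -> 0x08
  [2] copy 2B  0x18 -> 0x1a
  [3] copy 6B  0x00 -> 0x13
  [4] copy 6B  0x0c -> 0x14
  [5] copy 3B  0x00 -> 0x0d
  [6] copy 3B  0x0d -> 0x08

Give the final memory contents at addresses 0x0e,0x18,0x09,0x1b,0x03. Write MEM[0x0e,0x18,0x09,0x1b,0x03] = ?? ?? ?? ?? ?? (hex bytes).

#0 dst[0x06+3] := {0xd7,0xe8,0x7c}
#1 dst[0x08+3] := {0x25,0xc1,0xe6}
#2 dst[0x1a+2] := {0xe8,0x7c}
#3 dst[0x13+6] := {0x9e,0x61,0xd8,0x3e,0xb5,0xe7}
#4 dst[0x14+6] := {0xcd,0xa0,0x50,0x58,0x54,0x30}
#5 dst[0x0d+3] := {0x9e,0x61,0xd8}
#6 dst[0x08+3] := {0x9e,0x61,0xd8}
query mem[0x0e]=0x61, mem[0x18]=0x54, mem[0x09]=0x61, mem[0x1b]=0x7c, mem[0x03]=0x3e

MEM[0x0e,0x18,0x09,0x1b,0x03] = 61 54 61 7c 3e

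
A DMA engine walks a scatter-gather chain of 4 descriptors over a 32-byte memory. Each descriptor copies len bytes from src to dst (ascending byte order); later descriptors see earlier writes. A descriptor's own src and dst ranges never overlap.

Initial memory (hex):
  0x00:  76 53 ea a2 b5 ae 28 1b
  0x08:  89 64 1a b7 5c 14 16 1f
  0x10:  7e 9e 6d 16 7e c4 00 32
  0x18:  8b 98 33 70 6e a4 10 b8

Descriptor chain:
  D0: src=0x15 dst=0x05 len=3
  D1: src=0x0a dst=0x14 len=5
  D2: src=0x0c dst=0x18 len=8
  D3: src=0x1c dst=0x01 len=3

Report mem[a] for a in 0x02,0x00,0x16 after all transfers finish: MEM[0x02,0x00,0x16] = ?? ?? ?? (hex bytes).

D0: mem[0x05..0x07] <- [c4 00 32]
D1: mem[0x14..0x18] <- [1a b7 5c 14 16]
D2: mem[0x18..0x1f] <- [5c 14 16 1f 7e 9e 6d 16]
D3: mem[0x01..0x03] <- [7e 9e 6d]
query mem[0x02]=0x9e, mem[0x00]=0x76, mem[0x16]=0x5c

MEM[0x02,0x00,0x16] = 9e 76 5c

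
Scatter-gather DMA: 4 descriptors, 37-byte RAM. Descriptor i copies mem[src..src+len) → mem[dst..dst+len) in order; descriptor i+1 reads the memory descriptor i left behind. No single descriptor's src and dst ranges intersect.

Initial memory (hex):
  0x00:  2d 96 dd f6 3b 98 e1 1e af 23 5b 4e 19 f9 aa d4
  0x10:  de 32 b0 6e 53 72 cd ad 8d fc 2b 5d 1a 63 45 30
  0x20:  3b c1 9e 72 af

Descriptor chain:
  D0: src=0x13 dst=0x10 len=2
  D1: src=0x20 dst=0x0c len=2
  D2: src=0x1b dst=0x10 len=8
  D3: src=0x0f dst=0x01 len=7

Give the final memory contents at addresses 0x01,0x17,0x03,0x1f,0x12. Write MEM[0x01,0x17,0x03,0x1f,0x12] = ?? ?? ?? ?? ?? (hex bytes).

  after D0: wrote 2B at 0x10 = 6e53
  after D1: wrote 2B at 0x0c = 3bc1
  after D2: wrote 8B at 0x10 = 5d1a6345303bc19e
  after D3: wrote 7B at 0x01 = d45d1a6345303b
query mem[0x01]=0xd4, mem[0x17]=0x9e, mem[0x03]=0x1a, mem[0x1f]=0x30, mem[0x12]=0x63

MEM[0x01,0x17,0x03,0x1f,0x12] = d4 9e 1a 30 63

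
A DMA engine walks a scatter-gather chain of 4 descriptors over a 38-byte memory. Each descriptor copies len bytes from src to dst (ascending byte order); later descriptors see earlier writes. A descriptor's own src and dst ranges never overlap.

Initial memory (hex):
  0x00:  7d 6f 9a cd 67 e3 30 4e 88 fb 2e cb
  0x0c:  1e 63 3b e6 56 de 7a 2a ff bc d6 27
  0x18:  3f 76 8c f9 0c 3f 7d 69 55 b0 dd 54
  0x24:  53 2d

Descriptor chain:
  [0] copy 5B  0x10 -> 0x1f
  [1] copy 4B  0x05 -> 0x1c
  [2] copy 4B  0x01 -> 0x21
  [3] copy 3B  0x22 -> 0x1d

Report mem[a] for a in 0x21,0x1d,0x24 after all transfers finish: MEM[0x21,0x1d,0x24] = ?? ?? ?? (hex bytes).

D0: mem[0x1f..0x23] <- [56 de 7a 2a ff]
D1: mem[0x1c..0x1f] <- [e3 30 4e 88]
D2: mem[0x21..0x24] <- [6f 9a cd 67]
D3: mem[0x1d..0x1f] <- [9a cd 67]
query mem[0x21]=0x6f, mem[0x1d]=0x9a, mem[0x24]=0x67

MEM[0x21,0x1d,0x24] = 6f 9a 67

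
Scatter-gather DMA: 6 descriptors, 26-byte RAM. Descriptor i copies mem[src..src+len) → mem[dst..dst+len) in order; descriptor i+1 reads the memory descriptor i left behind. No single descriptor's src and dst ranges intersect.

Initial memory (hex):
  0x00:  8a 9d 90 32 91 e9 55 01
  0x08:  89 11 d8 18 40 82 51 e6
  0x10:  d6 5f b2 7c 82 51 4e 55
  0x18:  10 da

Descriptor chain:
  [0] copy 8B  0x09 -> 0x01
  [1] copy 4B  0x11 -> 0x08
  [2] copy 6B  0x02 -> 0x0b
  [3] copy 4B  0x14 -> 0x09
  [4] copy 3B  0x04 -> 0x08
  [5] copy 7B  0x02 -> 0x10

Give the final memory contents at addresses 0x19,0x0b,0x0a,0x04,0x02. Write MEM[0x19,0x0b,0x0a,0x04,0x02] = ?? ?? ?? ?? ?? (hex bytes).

#0 dst[0x01+8] := {0x11,0xd8,0x18,0x40,0x82,0x51,0xe6,0xd6}
#1 dst[0x08+4] := {0x5f,0xb2,0x7c,0x82}
#2 dst[0x0b+6] := {0xd8,0x18,0x40,0x82,0x51,0xe6}
#3 dst[0x09+4] := {0x82,0x51,0x4e,0x55}
#4 dst[0x08+3] := {0x40,0x82,0x51}
#5 dst[0x10+7] := {0xd8,0x18,0x40,0x82,0x51,0xe6,0x40}
query mem[0x19]=0xda, mem[0x0b]=0x4e, mem[0x0a]=0x51, mem[0x04]=0x40, mem[0x02]=0xd8

MEM[0x19,0x0b,0x0a,0x04,0x02] = da 4e 51 40 d8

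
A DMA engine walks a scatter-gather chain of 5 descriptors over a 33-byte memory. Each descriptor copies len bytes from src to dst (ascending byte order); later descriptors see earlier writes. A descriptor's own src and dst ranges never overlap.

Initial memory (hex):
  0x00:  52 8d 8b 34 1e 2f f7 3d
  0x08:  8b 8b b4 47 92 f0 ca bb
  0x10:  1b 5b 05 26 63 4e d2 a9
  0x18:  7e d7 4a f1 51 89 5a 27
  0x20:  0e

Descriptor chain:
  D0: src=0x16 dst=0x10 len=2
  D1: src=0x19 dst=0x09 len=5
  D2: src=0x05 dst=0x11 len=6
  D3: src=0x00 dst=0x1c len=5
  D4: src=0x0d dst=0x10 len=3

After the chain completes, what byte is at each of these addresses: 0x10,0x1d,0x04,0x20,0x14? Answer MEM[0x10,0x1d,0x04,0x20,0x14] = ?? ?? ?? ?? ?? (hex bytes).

MEM[0x10,0x1d,0x04,0x20,0x14] = 89 8d 1e 1e 8b

D0: mem[0x10..0x11] <- [d2 a9]
D1: mem[0x09..0x0d] <- [d7 4a f1 51 89]
D2: mem[0x11..0x16] <- [2f f7 3d 8b d7 4a]
D3: mem[0x1c..0x20] <- [52 8d 8b 34 1e]
D4: mem[0x10..0x12] <- [89 ca bb]
query mem[0x10]=0x89, mem[0x1d]=0x8d, mem[0x04]=0x1e, mem[0x20]=0x1e, mem[0x14]=0x8b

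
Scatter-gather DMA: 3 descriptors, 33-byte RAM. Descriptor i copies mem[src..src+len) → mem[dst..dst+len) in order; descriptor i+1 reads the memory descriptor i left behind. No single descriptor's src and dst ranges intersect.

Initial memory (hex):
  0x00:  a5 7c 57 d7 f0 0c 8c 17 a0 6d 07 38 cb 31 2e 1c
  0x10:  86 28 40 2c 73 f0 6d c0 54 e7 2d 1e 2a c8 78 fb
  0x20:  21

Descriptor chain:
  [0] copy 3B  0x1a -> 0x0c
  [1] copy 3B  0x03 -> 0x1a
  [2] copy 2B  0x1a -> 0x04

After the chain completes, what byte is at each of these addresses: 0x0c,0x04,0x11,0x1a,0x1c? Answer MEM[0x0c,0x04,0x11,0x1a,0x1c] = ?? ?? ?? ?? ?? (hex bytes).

MEM[0x0c,0x04,0x11,0x1a,0x1c] = 2d d7 28 d7 0c

D0: mem[0x0c..0x0e] <- [2d 1e 2a]
D1: mem[0x1a..0x1c] <- [d7 f0 0c]
D2: mem[0x04..0x05] <- [d7 f0]
query mem[0x0c]=0x2d, mem[0x04]=0xd7, mem[0x11]=0x28, mem[0x1a]=0xd7, mem[0x1c]=0x0c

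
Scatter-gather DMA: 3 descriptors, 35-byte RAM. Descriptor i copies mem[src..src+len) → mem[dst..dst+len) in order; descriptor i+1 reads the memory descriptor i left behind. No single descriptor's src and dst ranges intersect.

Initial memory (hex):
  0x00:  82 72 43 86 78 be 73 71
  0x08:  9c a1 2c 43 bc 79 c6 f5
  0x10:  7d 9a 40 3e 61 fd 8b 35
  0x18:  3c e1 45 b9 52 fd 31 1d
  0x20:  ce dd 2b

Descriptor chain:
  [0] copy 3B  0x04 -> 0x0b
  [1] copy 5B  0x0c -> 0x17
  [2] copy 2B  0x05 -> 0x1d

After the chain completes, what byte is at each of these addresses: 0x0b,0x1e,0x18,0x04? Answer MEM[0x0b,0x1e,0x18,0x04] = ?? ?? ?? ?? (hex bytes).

D0: mem[0x0b..0x0d] <- [78 be 73]
D1: mem[0x17..0x1b] <- [be 73 c6 f5 7d]
D2: mem[0x1d..0x1e] <- [be 73]
query mem[0x0b]=0x78, mem[0x1e]=0x73, mem[0x18]=0x73, mem[0x04]=0x78

MEM[0x0b,0x1e,0x18,0x04] = 78 73 73 78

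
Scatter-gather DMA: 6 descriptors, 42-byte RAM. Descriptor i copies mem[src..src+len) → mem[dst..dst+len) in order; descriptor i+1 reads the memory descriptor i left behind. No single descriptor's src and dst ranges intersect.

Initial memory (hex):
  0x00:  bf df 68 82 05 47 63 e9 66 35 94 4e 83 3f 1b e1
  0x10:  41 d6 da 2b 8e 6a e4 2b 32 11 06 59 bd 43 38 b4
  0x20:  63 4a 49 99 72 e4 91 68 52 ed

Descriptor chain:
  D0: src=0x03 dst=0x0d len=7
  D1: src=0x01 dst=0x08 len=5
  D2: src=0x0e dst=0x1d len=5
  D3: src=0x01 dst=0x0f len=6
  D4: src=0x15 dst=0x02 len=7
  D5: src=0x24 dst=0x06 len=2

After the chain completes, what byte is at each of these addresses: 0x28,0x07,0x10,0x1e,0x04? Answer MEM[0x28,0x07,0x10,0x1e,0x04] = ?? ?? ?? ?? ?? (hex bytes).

MEM[0x28,0x07,0x10,0x1e,0x04] = 52 e4 68 47 2b

#0 dst[0x0d+7] := {0x82,0x05,0x47,0x63,0xe9,0x66,0x35}
#1 dst[0x08+5] := {0xdf,0x68,0x82,0x05,0x47}
#2 dst[0x1d+5] := {0x05,0x47,0x63,0xe9,0x66}
#3 dst[0x0f+6] := {0xdf,0x68,0x82,0x05,0x47,0x63}
#4 dst[0x02+7] := {0x6a,0xe4,0x2b,0x32,0x11,0x06,0x59}
#5 dst[0x06+2] := {0x72,0xe4}
query mem[0x28]=0x52, mem[0x07]=0xe4, mem[0x10]=0x68, mem[0x1e]=0x47, mem[0x04]=0x2b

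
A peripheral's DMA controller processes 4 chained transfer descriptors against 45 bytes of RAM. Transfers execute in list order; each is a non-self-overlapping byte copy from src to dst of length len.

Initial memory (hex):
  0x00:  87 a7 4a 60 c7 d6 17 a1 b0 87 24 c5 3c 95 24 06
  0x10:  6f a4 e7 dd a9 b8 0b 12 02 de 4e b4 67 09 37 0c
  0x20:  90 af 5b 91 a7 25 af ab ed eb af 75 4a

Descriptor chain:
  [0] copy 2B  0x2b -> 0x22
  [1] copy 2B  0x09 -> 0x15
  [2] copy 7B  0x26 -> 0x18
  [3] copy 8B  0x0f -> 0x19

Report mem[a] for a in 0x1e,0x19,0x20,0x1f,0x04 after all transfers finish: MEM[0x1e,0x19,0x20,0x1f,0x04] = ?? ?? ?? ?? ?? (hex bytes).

D0: mem[0x22..0x23] <- [75 4a]
D1: mem[0x15..0x16] <- [87 24]
D2: mem[0x18..0x1e] <- [af ab ed eb af 75 4a]
D3: mem[0x19..0x20] <- [06 6f a4 e7 dd a9 87 24]
query mem[0x1e]=0xa9, mem[0x19]=0x06, mem[0x20]=0x24, mem[0x1f]=0x87, mem[0x04]=0xc7

MEM[0x1e,0x19,0x20,0x1f,0x04] = a9 06 24 87 c7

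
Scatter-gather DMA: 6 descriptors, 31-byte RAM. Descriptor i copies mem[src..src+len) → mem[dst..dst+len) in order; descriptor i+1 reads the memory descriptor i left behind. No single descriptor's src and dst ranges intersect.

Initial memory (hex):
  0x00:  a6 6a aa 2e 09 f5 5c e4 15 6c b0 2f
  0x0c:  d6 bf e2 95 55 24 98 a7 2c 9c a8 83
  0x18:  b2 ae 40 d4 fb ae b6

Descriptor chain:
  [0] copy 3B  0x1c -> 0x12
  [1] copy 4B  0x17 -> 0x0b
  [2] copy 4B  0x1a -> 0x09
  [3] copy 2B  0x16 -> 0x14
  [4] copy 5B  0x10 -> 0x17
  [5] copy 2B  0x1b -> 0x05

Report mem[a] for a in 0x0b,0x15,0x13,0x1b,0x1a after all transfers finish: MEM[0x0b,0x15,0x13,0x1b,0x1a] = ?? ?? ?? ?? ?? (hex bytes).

  after D0: wrote 3B at 0x12 = fbaeb6
  after D1: wrote 4B at 0x0b = 83b2ae40
  after D2: wrote 4B at 0x09 = 40d4fbae
  after D3: wrote 2B at 0x14 = a883
  after D4: wrote 5B at 0x17 = 5524fbaea8
  after D5: wrote 2B at 0x05 = a8fb
query mem[0x0b]=0xfb, mem[0x15]=0x83, mem[0x13]=0xae, mem[0x1b]=0xa8, mem[0x1a]=0xae

MEM[0x0b,0x15,0x13,0x1b,0x1a] = fb 83 ae a8 ae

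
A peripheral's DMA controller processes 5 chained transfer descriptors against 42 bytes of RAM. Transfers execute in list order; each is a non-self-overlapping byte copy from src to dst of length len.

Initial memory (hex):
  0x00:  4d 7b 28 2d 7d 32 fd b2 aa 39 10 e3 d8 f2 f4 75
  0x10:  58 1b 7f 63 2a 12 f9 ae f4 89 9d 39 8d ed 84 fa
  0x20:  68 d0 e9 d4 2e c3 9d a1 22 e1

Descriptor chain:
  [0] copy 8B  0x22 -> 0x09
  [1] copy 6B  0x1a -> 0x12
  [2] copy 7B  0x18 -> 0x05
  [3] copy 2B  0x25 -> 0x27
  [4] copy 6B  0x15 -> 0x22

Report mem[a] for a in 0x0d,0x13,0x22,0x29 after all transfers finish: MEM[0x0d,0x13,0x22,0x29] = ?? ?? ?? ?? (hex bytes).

MEM[0x0d,0x13,0x22,0x29] = 9d 39 ed e1

#0 dst[0x09+8] := {0xe9,0xd4,0x2e,0xc3,0x9d,0xa1,0x22,0xe1}
#1 dst[0x12+6] := {0x9d,0x39,0x8d,0xed,0x84,0xfa}
#2 dst[0x05+7] := {0xf4,0x89,0x9d,0x39,0x8d,0xed,0x84}
#3 dst[0x27+2] := {0xc3,0x9d}
#4 dst[0x22+6] := {0xed,0x84,0xfa,0xf4,0x89,0x9d}
query mem[0x0d]=0x9d, mem[0x13]=0x39, mem[0x22]=0xed, mem[0x29]=0xe1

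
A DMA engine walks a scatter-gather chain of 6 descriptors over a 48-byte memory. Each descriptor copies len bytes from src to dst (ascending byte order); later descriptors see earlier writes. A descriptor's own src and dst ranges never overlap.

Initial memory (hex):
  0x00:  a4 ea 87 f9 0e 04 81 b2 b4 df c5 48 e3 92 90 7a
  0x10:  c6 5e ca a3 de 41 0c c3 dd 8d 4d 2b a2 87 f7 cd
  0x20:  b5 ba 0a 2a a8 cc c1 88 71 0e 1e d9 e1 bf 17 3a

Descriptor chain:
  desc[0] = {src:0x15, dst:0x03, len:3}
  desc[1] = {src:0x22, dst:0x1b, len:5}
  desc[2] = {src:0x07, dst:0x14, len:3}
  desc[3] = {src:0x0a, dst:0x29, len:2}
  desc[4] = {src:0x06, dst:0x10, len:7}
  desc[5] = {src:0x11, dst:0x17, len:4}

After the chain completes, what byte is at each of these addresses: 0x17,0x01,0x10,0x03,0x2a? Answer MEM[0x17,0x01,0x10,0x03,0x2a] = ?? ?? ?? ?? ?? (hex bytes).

MEM[0x17,0x01,0x10,0x03,0x2a] = b2 ea 81 41 48

[0] 0x15->0x03 len=3 : 41 0c c3
[1] 0x22->0x1b len=5 : 0a 2a a8 cc c1
[2] 0x07->0x14 len=3 : b2 b4 df
[3] 0x0a->0x29 len=2 : c5 48
[4] 0x06->0x10 len=7 : 81 b2 b4 df c5 48 e3
[5] 0x11->0x17 len=4 : b2 b4 df c5
query mem[0x17]=0xb2, mem[0x01]=0xea, mem[0x10]=0x81, mem[0x03]=0x41, mem[0x2a]=0x48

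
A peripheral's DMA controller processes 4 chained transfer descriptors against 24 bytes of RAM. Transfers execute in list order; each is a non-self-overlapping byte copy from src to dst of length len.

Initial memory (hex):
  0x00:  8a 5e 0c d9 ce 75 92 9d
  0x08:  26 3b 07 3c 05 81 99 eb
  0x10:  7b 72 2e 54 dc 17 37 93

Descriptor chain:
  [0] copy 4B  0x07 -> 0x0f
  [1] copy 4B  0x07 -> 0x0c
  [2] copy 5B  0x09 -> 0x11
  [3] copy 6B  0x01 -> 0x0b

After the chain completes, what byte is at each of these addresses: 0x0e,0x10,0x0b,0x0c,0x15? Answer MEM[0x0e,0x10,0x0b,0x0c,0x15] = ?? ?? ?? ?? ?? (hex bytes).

MEM[0x0e,0x10,0x0b,0x0c,0x15] = ce 92 5e 0c 26

D0: mem[0x0f..0x12] <- [9d 26 3b 07]
D1: mem[0x0c..0x0f] <- [9d 26 3b 07]
D2: mem[0x11..0x15] <- [3b 07 3c 9d 26]
D3: mem[0x0b..0x10] <- [5e 0c d9 ce 75 92]
query mem[0x0e]=0xce, mem[0x10]=0x92, mem[0x0b]=0x5e, mem[0x0c]=0x0c, mem[0x15]=0x26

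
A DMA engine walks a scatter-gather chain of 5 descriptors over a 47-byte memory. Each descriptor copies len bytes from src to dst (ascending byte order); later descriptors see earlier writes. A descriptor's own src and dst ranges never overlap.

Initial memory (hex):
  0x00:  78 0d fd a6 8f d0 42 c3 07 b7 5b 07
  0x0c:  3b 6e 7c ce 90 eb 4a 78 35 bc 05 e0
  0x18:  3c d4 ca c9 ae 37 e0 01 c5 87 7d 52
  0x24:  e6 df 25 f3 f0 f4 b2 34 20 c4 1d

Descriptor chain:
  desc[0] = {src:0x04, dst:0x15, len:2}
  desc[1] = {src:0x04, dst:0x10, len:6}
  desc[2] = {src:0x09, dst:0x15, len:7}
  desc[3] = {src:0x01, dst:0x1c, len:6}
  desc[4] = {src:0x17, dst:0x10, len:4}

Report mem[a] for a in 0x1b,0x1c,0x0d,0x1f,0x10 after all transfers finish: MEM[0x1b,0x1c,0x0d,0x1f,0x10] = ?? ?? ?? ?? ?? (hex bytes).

  after D0: wrote 2B at 0x15 = 8fd0
  after D1: wrote 6B at 0x10 = 8fd042c307b7
  after D2: wrote 7B at 0x15 = b75b073b6e7cce
  after D3: wrote 6B at 0x1c = 0dfda68fd042
  after D4: wrote 4B at 0x10 = 073b6e7c
query mem[0x1b]=0xce, mem[0x1c]=0x0d, mem[0x0d]=0x6e, mem[0x1f]=0x8f, mem[0x10]=0x07

MEM[0x1b,0x1c,0x0d,0x1f,0x10] = ce 0d 6e 8f 07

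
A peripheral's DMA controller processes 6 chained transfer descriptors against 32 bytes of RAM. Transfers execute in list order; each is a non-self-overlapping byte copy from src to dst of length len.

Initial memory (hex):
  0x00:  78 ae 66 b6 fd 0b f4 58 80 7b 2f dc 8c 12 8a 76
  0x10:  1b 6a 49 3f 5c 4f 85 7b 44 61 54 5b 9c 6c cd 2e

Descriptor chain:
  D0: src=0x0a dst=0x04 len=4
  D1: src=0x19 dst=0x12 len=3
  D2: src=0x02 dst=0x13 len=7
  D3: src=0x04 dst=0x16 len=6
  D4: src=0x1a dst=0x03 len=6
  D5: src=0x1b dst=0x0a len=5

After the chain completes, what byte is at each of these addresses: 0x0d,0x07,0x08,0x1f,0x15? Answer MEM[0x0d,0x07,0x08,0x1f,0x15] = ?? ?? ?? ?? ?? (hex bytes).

[0] 0x0a->0x04 len=4 : 2f dc 8c 12
[1] 0x19->0x12 len=3 : 61 54 5b
[2] 0x02->0x13 len=7 : 66 b6 2f dc 8c 12 80
[3] 0x04->0x16 len=6 : 2f dc 8c 12 80 7b
[4] 0x1a->0x03 len=6 : 80 7b 9c 6c cd 2e
[5] 0x1b->0x0a len=5 : 7b 9c 6c cd 2e
query mem[0x0d]=0xcd, mem[0x07]=0xcd, mem[0x08]=0x2e, mem[0x1f]=0x2e, mem[0x15]=0x2f

MEM[0x0d,0x07,0x08,0x1f,0x15] = cd cd 2e 2e 2f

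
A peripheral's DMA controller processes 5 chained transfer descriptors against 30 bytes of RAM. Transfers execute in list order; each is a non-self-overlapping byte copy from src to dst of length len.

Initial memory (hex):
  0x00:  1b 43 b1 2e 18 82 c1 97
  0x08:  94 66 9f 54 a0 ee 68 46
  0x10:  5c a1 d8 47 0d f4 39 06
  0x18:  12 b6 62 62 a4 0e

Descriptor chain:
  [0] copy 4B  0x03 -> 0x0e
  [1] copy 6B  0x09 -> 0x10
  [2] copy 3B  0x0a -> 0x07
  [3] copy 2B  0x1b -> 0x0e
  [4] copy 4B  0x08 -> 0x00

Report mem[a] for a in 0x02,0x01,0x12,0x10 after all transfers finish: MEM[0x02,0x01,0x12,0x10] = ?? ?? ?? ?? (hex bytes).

#0 dst[0x0e+4] := {0x2e,0x18,0x82,0xc1}
#1 dst[0x10+6] := {0x66,0x9f,0x54,0xa0,0xee,0x2e}
#2 dst[0x07+3] := {0x9f,0x54,0xa0}
#3 dst[0x0e+2] := {0x62,0xa4}
#4 dst[0x00+4] := {0x54,0xa0,0x9f,0x54}
query mem[0x02]=0x9f, mem[0x01]=0xa0, mem[0x12]=0x54, mem[0x10]=0x66

MEM[0x02,0x01,0x12,0x10] = 9f a0 54 66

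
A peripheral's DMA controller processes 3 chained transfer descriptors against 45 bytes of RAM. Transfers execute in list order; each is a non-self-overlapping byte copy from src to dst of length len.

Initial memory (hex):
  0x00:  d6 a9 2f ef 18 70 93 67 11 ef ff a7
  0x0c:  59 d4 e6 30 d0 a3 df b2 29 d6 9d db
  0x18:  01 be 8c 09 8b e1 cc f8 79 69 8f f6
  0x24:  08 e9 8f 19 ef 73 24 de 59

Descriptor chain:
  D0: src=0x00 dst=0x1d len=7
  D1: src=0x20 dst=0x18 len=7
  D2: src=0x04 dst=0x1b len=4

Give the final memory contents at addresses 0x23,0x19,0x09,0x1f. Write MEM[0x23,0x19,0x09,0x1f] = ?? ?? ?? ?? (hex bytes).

  after D0: wrote 7B at 0x1d = d6a92fef187093
  after D1: wrote 7B at 0x18 = ef18709308e98f
  after D2: wrote 4B at 0x1b = 18709367
query mem[0x23]=0x93, mem[0x19]=0x18, mem[0x09]=0xef, mem[0x1f]=0x2f

MEM[0x23,0x19,0x09,0x1f] = 93 18 ef 2f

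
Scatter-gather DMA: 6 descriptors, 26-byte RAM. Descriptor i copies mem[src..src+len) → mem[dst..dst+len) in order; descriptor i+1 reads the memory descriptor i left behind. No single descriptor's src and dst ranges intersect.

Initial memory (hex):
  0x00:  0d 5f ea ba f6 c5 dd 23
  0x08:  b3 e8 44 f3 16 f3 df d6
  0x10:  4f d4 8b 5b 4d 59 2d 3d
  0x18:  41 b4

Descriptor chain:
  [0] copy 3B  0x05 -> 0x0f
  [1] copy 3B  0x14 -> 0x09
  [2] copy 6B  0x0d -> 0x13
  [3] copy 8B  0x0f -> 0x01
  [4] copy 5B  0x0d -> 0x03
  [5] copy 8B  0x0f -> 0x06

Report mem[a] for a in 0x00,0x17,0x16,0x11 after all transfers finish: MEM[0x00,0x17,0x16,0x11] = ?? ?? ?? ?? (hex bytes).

  after D0: wrote 3B at 0x0f = c5dd23
  after D1: wrote 3B at 0x09 = 4d592d
  after D2: wrote 6B at 0x13 = f3dfc5dd238b
  after D3: wrote 8B at 0x01 = c5dd238bf3dfc5dd
  after D4: wrote 5B at 0x03 = f3dfc5dd23
  after D5: wrote 8B at 0x06 = c5dd238bf3dfc5dd
query mem[0x00]=0x0d, mem[0x17]=0x23, mem[0x16]=0xdd, mem[0x11]=0x23

MEM[0x00,0x17,0x16,0x11] = 0d 23 dd 23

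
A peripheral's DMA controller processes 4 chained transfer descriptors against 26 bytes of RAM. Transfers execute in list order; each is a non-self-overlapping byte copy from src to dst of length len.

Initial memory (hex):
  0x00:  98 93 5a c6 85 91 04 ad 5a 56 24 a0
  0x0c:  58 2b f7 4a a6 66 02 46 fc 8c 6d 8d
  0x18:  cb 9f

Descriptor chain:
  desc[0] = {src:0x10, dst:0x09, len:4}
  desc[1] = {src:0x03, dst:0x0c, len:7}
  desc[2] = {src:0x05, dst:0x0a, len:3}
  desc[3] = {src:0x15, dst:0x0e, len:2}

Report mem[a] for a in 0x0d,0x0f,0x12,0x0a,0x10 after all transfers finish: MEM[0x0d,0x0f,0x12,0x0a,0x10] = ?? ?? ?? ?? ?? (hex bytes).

MEM[0x0d,0x0f,0x12,0x0a,0x10] = 85 6d a6 91 ad

[0] 0x10->0x09 len=4 : a6 66 02 46
[1] 0x03->0x0c len=7 : c6 85 91 04 ad 5a a6
[2] 0x05->0x0a len=3 : 91 04 ad
[3] 0x15->0x0e len=2 : 8c 6d
query mem[0x0d]=0x85, mem[0x0f]=0x6d, mem[0x12]=0xa6, mem[0x0a]=0x91, mem[0x10]=0xad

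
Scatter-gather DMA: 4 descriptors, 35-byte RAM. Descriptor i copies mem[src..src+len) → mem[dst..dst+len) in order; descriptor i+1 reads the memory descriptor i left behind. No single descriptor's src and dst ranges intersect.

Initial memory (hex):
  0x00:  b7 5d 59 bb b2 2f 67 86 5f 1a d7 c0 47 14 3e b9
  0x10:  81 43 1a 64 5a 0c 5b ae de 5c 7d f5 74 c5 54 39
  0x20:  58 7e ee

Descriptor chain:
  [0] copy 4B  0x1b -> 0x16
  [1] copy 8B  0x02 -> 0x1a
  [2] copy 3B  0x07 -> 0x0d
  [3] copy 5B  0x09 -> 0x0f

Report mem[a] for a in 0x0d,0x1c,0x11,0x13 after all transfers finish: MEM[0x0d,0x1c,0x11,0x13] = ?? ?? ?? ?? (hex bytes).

MEM[0x0d,0x1c,0x11,0x13] = 86 b2 c0 86

#0 dst[0x16+4] := {0xf5,0x74,0xc5,0x54}
#1 dst[0x1a+8] := {0x59,0xbb,0xb2,0x2f,0x67,0x86,0x5f,0x1a}
#2 dst[0x0d+3] := {0x86,0x5f,0x1a}
#3 dst[0x0f+5] := {0x1a,0xd7,0xc0,0x47,0x86}
query mem[0x0d]=0x86, mem[0x1c]=0xb2, mem[0x11]=0xc0, mem[0x13]=0x86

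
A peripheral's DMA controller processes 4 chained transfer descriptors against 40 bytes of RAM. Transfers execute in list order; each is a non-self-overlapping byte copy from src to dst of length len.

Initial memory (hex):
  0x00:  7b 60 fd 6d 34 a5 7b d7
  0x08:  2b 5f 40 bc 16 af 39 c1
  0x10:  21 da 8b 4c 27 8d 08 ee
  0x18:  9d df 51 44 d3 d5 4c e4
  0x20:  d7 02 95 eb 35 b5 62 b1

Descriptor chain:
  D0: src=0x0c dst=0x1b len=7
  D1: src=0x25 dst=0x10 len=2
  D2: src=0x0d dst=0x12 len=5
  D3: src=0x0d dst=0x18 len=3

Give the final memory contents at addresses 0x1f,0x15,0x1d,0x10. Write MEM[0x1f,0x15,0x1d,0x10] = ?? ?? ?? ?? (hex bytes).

MEM[0x1f,0x15,0x1d,0x10] = 21 b5 39 b5

[0] 0x0c->0x1b len=7 : 16 af 39 c1 21 da 8b
[1] 0x25->0x10 len=2 : b5 62
[2] 0x0d->0x12 len=5 : af 39 c1 b5 62
[3] 0x0d->0x18 len=3 : af 39 c1
query mem[0x1f]=0x21, mem[0x15]=0xb5, mem[0x1d]=0x39, mem[0x10]=0xb5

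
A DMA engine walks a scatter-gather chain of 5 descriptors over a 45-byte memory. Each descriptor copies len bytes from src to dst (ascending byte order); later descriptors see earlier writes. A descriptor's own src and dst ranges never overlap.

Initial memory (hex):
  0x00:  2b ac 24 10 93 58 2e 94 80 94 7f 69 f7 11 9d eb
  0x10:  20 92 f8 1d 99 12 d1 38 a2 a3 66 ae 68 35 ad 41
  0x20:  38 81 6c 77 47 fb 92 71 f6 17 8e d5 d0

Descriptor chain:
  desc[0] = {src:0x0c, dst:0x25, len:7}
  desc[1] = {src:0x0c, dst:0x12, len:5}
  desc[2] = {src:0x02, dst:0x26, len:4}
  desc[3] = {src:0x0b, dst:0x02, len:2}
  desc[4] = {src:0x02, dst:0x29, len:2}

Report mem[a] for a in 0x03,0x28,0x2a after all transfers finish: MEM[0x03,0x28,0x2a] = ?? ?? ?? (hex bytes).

MEM[0x03,0x28,0x2a] = f7 93 f7

  after D0: wrote 7B at 0x25 = f7119deb2092f8
  after D1: wrote 5B at 0x12 = f7119deb20
  after D2: wrote 4B at 0x26 = 24109358
  after D3: wrote 2B at 0x02 = 69f7
  after D4: wrote 2B at 0x29 = 69f7
query mem[0x03]=0xf7, mem[0x28]=0x93, mem[0x2a]=0xf7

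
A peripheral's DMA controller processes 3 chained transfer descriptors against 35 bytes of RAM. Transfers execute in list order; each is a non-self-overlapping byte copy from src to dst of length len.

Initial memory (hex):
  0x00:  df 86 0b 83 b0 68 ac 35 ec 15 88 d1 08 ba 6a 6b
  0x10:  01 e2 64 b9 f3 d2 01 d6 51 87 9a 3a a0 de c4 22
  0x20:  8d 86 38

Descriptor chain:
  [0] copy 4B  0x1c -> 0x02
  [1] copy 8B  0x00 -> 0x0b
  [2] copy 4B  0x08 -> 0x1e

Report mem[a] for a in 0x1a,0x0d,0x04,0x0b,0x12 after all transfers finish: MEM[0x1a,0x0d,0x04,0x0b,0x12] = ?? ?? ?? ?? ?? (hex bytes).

MEM[0x1a,0x0d,0x04,0x0b,0x12] = 9a a0 c4 df 35

[0] 0x1c->0x02 len=4 : a0 de c4 22
[1] 0x00->0x0b len=8 : df 86 a0 de c4 22 ac 35
[2] 0x08->0x1e len=4 : ec 15 88 df
query mem[0x1a]=0x9a, mem[0x0d]=0xa0, mem[0x04]=0xc4, mem[0x0b]=0xdf, mem[0x12]=0x35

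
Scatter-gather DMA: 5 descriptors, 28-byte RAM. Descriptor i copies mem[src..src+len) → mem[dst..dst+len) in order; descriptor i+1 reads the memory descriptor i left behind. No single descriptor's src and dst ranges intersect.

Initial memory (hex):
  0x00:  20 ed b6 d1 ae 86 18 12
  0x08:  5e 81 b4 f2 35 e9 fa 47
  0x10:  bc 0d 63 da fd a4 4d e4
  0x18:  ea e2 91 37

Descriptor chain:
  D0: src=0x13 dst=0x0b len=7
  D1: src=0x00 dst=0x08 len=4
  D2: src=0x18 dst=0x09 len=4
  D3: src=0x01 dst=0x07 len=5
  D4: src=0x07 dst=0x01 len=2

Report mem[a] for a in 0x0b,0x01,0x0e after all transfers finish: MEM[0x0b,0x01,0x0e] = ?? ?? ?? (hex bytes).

MEM[0x0b,0x01,0x0e] = 86 ed 4d

[0] 0x13->0x0b len=7 : da fd a4 4d e4 ea e2
[1] 0x00->0x08 len=4 : 20 ed b6 d1
[2] 0x18->0x09 len=4 : ea e2 91 37
[3] 0x01->0x07 len=5 : ed b6 d1 ae 86
[4] 0x07->0x01 len=2 : ed b6
query mem[0x0b]=0x86, mem[0x01]=0xed, mem[0x0e]=0x4d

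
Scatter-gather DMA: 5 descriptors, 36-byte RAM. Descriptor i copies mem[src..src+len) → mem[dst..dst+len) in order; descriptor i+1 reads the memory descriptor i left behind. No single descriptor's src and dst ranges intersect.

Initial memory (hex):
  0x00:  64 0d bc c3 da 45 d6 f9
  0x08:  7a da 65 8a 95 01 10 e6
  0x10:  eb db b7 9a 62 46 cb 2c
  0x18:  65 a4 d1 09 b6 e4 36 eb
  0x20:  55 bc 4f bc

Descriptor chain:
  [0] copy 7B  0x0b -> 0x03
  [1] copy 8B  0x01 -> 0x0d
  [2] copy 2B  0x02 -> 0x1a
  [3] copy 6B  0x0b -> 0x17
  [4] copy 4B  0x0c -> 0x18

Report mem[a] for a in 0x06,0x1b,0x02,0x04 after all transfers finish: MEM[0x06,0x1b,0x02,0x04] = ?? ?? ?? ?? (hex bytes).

[0] 0x0b->0x03 len=7 : 8a 95 01 10 e6 eb db
[1] 0x01->0x0d len=8 : 0d bc 8a 95 01 10 e6 eb
[2] 0x02->0x1a len=2 : bc 8a
[3] 0x0b->0x17 len=6 : 8a 95 0d bc 8a 95
[4] 0x0c->0x18 len=4 : 95 0d bc 8a
query mem[0x06]=0x10, mem[0x1b]=0x8a, mem[0x02]=0xbc, mem[0x04]=0x95

MEM[0x06,0x1b,0x02,0x04] = 10 8a bc 95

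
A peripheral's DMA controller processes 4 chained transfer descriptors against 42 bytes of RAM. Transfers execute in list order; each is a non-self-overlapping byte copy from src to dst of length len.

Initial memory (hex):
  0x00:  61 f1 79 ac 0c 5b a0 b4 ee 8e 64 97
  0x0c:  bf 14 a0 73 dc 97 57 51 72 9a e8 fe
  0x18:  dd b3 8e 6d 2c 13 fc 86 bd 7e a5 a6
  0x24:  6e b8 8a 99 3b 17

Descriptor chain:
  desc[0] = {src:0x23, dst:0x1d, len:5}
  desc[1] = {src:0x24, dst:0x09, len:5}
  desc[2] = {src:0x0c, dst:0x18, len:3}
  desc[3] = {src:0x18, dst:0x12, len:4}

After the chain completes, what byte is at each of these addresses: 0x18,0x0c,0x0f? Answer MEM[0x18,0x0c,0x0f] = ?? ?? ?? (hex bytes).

MEM[0x18,0x0c,0x0f] = 99 99 73

#0 dst[0x1d+5] := {0xa6,0x6e,0xb8,0x8a,0x99}
#1 dst[0x09+5] := {0x6e,0xb8,0x8a,0x99,0x3b}
#2 dst[0x18+3] := {0x99,0x3b,0xa0}
#3 dst[0x12+4] := {0x99,0x3b,0xa0,0x6d}
query mem[0x18]=0x99, mem[0x0c]=0x99, mem[0x0f]=0x73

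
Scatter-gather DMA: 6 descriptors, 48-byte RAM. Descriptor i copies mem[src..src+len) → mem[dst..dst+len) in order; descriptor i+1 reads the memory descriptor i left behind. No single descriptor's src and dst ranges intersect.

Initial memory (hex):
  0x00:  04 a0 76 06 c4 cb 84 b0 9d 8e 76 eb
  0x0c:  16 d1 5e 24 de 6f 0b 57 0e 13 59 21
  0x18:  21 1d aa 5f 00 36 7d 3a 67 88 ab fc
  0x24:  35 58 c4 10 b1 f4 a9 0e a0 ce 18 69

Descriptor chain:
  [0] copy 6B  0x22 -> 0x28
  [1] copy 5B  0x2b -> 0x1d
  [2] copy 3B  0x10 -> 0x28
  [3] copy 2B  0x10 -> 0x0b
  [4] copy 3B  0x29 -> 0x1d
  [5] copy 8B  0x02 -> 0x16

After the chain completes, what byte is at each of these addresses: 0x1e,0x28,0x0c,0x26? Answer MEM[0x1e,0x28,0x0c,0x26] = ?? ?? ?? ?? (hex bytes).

[0] 0x22->0x28 len=6 : ab fc 35 58 c4 10
[1] 0x2b->0x1d len=5 : 58 c4 10 18 69
[2] 0x10->0x28 len=3 : de 6f 0b
[3] 0x10->0x0b len=2 : de 6f
[4] 0x29->0x1d len=3 : 6f 0b 58
[5] 0x02->0x16 len=8 : 76 06 c4 cb 84 b0 9d 8e
query mem[0x1e]=0x0b, mem[0x28]=0xde, mem[0x0c]=0x6f, mem[0x26]=0xc4

MEM[0x1e,0x28,0x0c,0x26] = 0b de 6f c4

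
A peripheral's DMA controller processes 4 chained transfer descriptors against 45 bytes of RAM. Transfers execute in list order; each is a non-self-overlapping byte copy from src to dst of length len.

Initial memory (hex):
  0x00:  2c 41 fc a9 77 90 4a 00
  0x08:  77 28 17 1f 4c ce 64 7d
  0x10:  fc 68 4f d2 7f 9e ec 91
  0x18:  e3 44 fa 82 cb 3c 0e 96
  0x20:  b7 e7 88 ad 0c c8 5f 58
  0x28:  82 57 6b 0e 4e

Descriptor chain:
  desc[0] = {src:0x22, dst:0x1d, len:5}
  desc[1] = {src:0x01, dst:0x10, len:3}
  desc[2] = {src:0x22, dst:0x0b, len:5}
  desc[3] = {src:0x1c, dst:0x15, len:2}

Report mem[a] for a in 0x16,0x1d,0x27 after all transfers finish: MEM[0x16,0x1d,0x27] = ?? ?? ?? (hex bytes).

  after D0: wrote 5B at 0x1d = 88ad0cc85f
  after D1: wrote 3B at 0x10 = 41fca9
  after D2: wrote 5B at 0x0b = 88ad0cc85f
  after D3: wrote 2B at 0x15 = cb88
query mem[0x16]=0x88, mem[0x1d]=0x88, mem[0x27]=0x58

MEM[0x16,0x1d,0x27] = 88 88 58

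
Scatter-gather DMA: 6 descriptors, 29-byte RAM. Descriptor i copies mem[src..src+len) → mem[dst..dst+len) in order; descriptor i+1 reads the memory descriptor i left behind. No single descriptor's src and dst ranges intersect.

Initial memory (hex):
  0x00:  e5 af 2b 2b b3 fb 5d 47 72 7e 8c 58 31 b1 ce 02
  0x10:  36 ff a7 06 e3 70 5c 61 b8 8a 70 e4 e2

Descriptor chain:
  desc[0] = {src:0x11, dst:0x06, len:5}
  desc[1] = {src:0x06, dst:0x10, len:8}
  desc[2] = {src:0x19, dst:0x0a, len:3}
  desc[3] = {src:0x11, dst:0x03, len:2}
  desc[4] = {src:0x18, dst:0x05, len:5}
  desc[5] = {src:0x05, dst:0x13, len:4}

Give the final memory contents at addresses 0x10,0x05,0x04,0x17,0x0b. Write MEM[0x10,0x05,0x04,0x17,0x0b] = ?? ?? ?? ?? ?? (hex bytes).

D0: mem[0x06..0x0a] <- [ff a7 06 e3 70]
D1: mem[0x10..0x17] <- [ff a7 06 e3 70 58 31 b1]
D2: mem[0x0a..0x0c] <- [8a 70 e4]
D3: mem[0x03..0x04] <- [a7 06]
D4: mem[0x05..0x09] <- [b8 8a 70 e4 e2]
D5: mem[0x13..0x16] <- [b8 8a 70 e4]
query mem[0x10]=0xff, mem[0x05]=0xb8, mem[0x04]=0x06, mem[0x17]=0xb1, mem[0x0b]=0x70

MEM[0x10,0x05,0x04,0x17,0x0b] = ff b8 06 b1 70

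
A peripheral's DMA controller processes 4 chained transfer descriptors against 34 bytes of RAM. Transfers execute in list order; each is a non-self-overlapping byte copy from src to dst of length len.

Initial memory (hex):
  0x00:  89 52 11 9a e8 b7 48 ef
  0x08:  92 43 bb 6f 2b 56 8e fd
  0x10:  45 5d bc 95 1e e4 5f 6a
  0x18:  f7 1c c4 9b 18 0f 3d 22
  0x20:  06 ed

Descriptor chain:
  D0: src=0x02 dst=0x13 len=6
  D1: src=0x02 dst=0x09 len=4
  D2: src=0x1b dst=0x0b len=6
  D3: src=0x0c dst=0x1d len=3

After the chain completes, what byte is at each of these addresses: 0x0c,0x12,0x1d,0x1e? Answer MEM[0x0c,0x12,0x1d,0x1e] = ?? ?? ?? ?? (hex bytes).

#0 dst[0x13+6] := {0x11,0x9a,0xe8,0xb7,0x48,0xef}
#1 dst[0x09+4] := {0x11,0x9a,0xe8,0xb7}
#2 dst[0x0b+6] := {0x9b,0x18,0x0f,0x3d,0x22,0x06}
#3 dst[0x1d+3] := {0x18,0x0f,0x3d}
query mem[0x0c]=0x18, mem[0x12]=0xbc, mem[0x1d]=0x18, mem[0x1e]=0x0f

MEM[0x0c,0x12,0x1d,0x1e] = 18 bc 18 0f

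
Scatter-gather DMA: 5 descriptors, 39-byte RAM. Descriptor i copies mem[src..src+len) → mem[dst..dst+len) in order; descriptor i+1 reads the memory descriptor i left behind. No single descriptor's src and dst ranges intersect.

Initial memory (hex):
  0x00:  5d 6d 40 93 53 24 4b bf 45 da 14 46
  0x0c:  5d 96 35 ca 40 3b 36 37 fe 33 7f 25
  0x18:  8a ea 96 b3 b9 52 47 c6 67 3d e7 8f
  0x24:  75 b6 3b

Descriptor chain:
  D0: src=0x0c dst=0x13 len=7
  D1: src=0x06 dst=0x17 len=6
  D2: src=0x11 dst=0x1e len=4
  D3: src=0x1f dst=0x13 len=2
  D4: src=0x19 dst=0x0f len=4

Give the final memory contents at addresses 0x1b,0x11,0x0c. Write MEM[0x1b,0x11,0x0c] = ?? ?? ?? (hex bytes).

D0: mem[0x13..0x19] <- [5d 96 35 ca 40 3b 36]
D1: mem[0x17..0x1c] <- [4b bf 45 da 14 46]
D2: mem[0x1e..0x21] <- [3b 36 5d 96]
D3: mem[0x13..0x14] <- [36 5d]
D4: mem[0x0f..0x12] <- [45 da 14 46]
query mem[0x1b]=0x14, mem[0x11]=0x14, mem[0x0c]=0x5d

MEM[0x1b,0x11,0x0c] = 14 14 5d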